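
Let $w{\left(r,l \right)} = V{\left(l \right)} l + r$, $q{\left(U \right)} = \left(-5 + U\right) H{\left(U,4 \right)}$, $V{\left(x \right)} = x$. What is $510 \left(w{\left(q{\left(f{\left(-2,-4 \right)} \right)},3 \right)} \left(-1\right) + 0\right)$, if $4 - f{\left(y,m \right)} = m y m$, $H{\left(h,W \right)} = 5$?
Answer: $-83640$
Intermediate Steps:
$f{\left(y,m \right)} = 4 - y m^{2}$ ($f{\left(y,m \right)} = 4 - m y m = 4 - y m^{2}$)
$q{\left(U \right)} = -25 + 5 U$ ($q{\left(U \right)} = \left(-5 + U\right) 5 = -25 + 5 U$)
$w{\left(r,l \right)} = r + l^{2}$ ($w{\left(r,l \right)} = l l + r = l^{2} + r = r + l^{2}$)
$510 \left(w{\left(q{\left(f{\left(-2,-4 \right)} \right)},3 \right)} \left(-1\right) + 0\right) = 510 \left(\left(\left(-25 + 5 \left(4 - - 2 \left(-4\right)^{2}\right)\right) + 3^{2}\right) \left(-1\right) + 0\right) = 510 \left(\left(\left(-25 + 5 \left(4 - \left(-2\right) 16\right)\right) + 9\right) \left(-1\right) + 0\right) = 510 \left(\left(\left(-25 + 5 \left(4 + 32\right)\right) + 9\right) \left(-1\right) + 0\right) = 510 \left(\left(\left(-25 + 5 \cdot 36\right) + 9\right) \left(-1\right) + 0\right) = 510 \left(\left(\left(-25 + 180\right) + 9\right) \left(-1\right) + 0\right) = 510 \left(\left(155 + 9\right) \left(-1\right) + 0\right) = 510 \left(164 \left(-1\right) + 0\right) = 510 \left(-164 + 0\right) = 510 \left(-164\right) = -83640$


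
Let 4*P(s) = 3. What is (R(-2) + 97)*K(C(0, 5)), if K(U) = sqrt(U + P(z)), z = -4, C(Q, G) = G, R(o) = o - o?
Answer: 97*sqrt(23)/2 ≈ 232.60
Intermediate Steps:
R(o) = 0
P(s) = 3/4 (P(s) = (1/4)*3 = 3/4)
K(U) = sqrt(3/4 + U) (K(U) = sqrt(U + 3/4) = sqrt(3/4 + U))
(R(-2) + 97)*K(C(0, 5)) = (0 + 97)*(sqrt(3 + 4*5)/2) = 97*(sqrt(3 + 20)/2) = 97*(sqrt(23)/2) = 97*sqrt(23)/2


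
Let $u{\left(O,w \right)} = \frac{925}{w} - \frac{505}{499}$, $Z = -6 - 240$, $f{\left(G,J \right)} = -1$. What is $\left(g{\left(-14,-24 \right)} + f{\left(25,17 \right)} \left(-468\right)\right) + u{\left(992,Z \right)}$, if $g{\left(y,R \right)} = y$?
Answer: $\frac{55144511}{122754} \approx 449.23$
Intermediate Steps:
$Z = -246$ ($Z = -6 - 240 = -246$)
$u{\left(O,w \right)} = - \frac{505}{499} + \frac{925}{w}$ ($u{\left(O,w \right)} = \frac{925}{w} - \frac{505}{499} = - \frac{505}{499} + \frac{925}{w}$)
$\left(g{\left(-14,-24 \right)} + f{\left(25,17 \right)} \left(-468\right)\right) + u{\left(992,Z \right)} = \left(-14 - -468\right) + \left(- \frac{505}{499} + \frac{925}{-246}\right) = \left(-14 + 468\right) + \left(- \frac{505}{499} + 925 \left(- \frac{1}{246}\right)\right) = 454 - \frac{585805}{122754} = \frac{55144511}{122754}$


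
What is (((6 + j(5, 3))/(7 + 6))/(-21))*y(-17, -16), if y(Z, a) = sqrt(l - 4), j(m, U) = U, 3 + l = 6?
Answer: -3*I/91 ≈ -0.032967*I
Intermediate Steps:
l = 3 (l = -3 + 6 = 3)
y(Z, a) = I (y(Z, a) = sqrt(3 - 4) = sqrt(-1) = I)
(((6 + j(5, 3))/(7 + 6))/(-21))*y(-17, -16) = (((6 + 3)/(7 + 6))/(-21))*I = ((9/13)*(-1/21))*I = -3*I/91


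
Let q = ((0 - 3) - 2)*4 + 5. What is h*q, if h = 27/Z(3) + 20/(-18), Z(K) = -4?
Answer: 1415/12 ≈ 117.92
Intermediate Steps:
q = -15 (q = (-3 - 2)*4 + 5 = -5*4 + 5 = -20 + 5 = -15)
h = -283/36 (h = 27/(-4) + 20/(-18) = 27*(-¼) + 20*(-1/18) = -27/4 - 10/9 = -283/36 ≈ -7.8611)
h*q = -283/36*(-15) = 1415/12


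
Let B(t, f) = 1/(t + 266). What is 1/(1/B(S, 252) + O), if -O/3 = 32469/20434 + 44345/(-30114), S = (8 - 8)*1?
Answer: 7325589/1946048612 ≈ 0.0037643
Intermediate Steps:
S = 0 (S = 0*1 = 0)
B(t, f) = 1/(266 + t)
O = -2558062/7325589 (O = -3*(32469/20434 + 44345/(-30114)) = -3*(32469*(1/20434) + 44345*(-1/30114)) = -3*(32469/20434 - 6335/4302) = -3*2558062/21976767 = -2558062/7325589 ≈ -0.34920)
1/(1/B(S, 252) + O) = 1/(1/(1/(266 + 0)) - 2558062/7325589) = 1/(1/(1/266) - 2558062/7325589) = 1/(266 - 2558062/7325589) = 1/(1946048612/7325589) = 7325589/1946048612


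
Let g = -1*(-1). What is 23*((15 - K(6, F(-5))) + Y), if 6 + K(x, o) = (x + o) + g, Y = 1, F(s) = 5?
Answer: 230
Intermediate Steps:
g = 1
K(x, o) = -5 + o + x (K(x, o) = -6 + ((x + o) + 1) = -6 + ((o + x) + 1) = -6 + (1 + o + x) = -5 + o + x)
23*((15 - K(6, F(-5))) + Y) = 23*((15 - (-5 + 5 + 6)) + 1) = 23*((15 - 1*6) + 1) = 23*((15 - 6) + 1) = 23*(9 + 1) = 23*10 = 230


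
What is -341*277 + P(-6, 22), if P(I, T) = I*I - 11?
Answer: -94432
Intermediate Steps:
P(I, T) = -11 + I**2 (P(I, T) = I**2 - 11 = -11 + I**2)
-341*277 + P(-6, 22) = -341*277 + (-11 + (-6)**2) = -94457 + (-11 + 36) = -94457 + 25 = -94432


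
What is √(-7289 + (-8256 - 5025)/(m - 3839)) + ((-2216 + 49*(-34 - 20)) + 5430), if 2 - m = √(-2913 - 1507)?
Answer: 568 + √2*√((13977306 + 7289*I*√1105)/(-3837 - 2*I*√1105)) ≈ 568.0 - 85.355*I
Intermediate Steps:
m = 2 - 2*I*√1105 (m = 2 - √(-2913 - 1507) = 2 - √(-4420) = 2 - 2*I*√1105 ≈ 2.0 - 66.483*I)
√(-7289 + (-8256 - 5025)/(m - 3839)) + ((-2216 + 49*(-34 - 20)) + 5430) = √(-7289 + (-8256 - 5025)/((2 - 2*I*√1105) - 3839)) + ((-2216 + 49*(-34 - 20)) + 5430) = √(-7289 - 13281/(-3837 - 2*I*√1105)) + ((-2216 + 49*(-54)) + 5430) = √(-7289 - 13281/(-3837 - 2*I*√1105)) + ((-2216 - 2646) + 5430) = √(-7289 - 13281/(-3837 - 2*I*√1105)) + (-4862 + 5430) = √(-7289 - 13281/(-3837 - 2*I*√1105)) + 568 = 568 + √(-7289 - 13281/(-3837 - 2*I*√1105))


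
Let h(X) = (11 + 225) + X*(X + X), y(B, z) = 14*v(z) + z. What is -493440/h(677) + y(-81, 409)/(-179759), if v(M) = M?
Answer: -47162712825/82409974273 ≈ -0.57229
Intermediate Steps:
y(B, z) = 15*z (y(B, z) = 14*z + z = 15*z)
h(X) = 236 + 2*X**2 (h(X) = 236 + X*(2*X) = 236 + 2*X**2)
-493440/h(677) + y(-81, 409)/(-179759) = -493440/(236 + 2*677**2) + (15*409)/(-179759) = -493440/(236 + 2*458329) + 6135*(-1/179759) = -493440/(236 + 916658) - 6135/179759 = -493440/916894 - 6135/179759 = -493440*1/916894 - 6135/179759 = -246720/458447 - 6135/179759 = -47162712825/82409974273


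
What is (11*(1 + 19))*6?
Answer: 1320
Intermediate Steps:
(11*(1 + 19))*6 = (11*20)*6 = 220*6 = 1320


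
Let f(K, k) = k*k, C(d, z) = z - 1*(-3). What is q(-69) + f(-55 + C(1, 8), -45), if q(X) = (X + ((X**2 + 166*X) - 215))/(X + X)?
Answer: 286427/138 ≈ 2075.6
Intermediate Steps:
C(d, z) = 3 + z (C(d, z) = z + 3 = 3 + z)
f(K, k) = k**2
q(X) = (-215 + X**2 + 167*X)/(2*X) (q(X) = (X + (-215 + X**2 + 166*X))/((2*X)) = (-215 + X**2 + 167*X)*(1/(2*X)) = (-215 + X**2 + 167*X)/(2*X))
q(-69) + f(-55 + C(1, 8), -45) = (1/2)*(-215 - 69*(167 - 69))/(-69) + (-45)**2 = (1/2)*(-1/69)*(-215 - 69*98) + 2025 = (1/2)*(-1/69)*(-215 - 6762) + 2025 = (1/2)*(-1/69)*(-6977) + 2025 = 6977/138 + 2025 = 286427/138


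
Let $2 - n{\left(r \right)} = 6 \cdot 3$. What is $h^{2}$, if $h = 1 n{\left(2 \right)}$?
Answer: $256$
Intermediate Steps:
$n{\left(r \right)} = -16$ ($n{\left(r \right)} = 2 - 6 \cdot 3 = 2 - 18 = -16$)
$h = -16$ ($h = 1 \left(-16\right) = -16$)
$h^{2} = \left(-16\right)^{2} = 256$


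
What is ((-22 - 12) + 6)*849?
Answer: -23772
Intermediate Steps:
((-22 - 12) + 6)*849 = (-34 + 6)*849 = -28*849 = -23772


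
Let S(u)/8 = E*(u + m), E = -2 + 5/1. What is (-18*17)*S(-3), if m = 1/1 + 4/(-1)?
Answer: 44064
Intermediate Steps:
E = 3 (E = -2 + 5*1 = -2 + 5 = 3)
m = -3 (m = 1*1 + 4*(-1) = 1 - 4 = -3)
S(u) = -72 + 24*u (S(u) = 8*(3*(u - 3)) = 8*(3*(-3 + u)) = 8*(-9 + 3*u) = -72 + 24*u)
(-18*17)*S(-3) = (-18*17)*(-72 + 24*(-3)) = -306*(-72 - 72) = -306*(-144) = 44064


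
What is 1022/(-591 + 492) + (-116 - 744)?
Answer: -86162/99 ≈ -870.32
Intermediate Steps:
1022/(-591 + 492) + (-116 - 744) = 1022/(-99) - 860 = 1022*(-1/99) - 860 = -1022/99 - 860 = -86162/99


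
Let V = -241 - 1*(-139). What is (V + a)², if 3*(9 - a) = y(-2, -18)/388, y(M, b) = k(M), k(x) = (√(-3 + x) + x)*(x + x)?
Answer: (27065 - I*√5)²/84681 ≈ 8650.3 - 1.4293*I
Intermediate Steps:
V = -102 (V = -241 + 139 = -102)
k(x) = 2*x*(x + √(-3 + x)) (k(x) = (x + √(-3 + x))*(2*x) = 2*x*(x + √(-3 + x)))
y(M, b) = 2*M*(M + √(-3 + M))
a = 2617/291 + I*√5/291 (a = 9 - 2*(-2)*(-2 + √(-3 - 2))/(3*388) = 9 - 2*(-2)*(-2 + √(-5))/(3*388) = 9 - 2*(-2)*(-2 + I*√5)/(3*388) = 9 - (8 - 4*I*√5)/(3*388) = 9 - (2/97 - I*√5/97)/3 = 9 + (-2/291 + I*√5/291) = 2617/291 + I*√5/291 ≈ 8.9931 + 0.0076841*I)
(V + a)² = (-102 + (2617/291 + I*√5/291))² = (-27065/291 + I*√5/291)²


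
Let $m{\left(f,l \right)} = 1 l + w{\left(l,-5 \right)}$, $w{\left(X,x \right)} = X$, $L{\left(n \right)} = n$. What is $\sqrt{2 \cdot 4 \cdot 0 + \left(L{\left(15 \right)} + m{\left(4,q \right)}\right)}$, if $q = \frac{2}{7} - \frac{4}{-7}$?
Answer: $\frac{3 \sqrt{91}}{7} \approx 4.0883$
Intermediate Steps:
$q = \frac{6}{7}$ ($q = 2 \cdot \frac{1}{7} - - \frac{4}{7} = \frac{2}{7} + \frac{4}{7} = \frac{6}{7} \approx 0.85714$)
$m{\left(f,l \right)} = 2 l$ ($m{\left(f,l \right)} = 1 l + l = l + l = 2 l$)
$\sqrt{2 \cdot 4 \cdot 0 + \left(L{\left(15 \right)} + m{\left(4,q \right)}\right)} = \sqrt{2 \cdot 4 \cdot 0 + \left(15 + 2 \cdot \frac{6}{7}\right)} = \sqrt{8 \cdot 0 + \left(15 + \frac{12}{7}\right)} = \sqrt{0 + \frac{117}{7}} = \sqrt{\frac{117}{7}} = \frac{3 \sqrt{91}}{7}$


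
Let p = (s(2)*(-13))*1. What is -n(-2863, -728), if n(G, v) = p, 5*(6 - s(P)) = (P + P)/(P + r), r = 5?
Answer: 2678/35 ≈ 76.514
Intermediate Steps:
s(P) = 6 - 2*P/(5*(5 + P)) (s(P) = 6 - (P + P)/(5*(P + 5)) = 6 - 2*P/(5*(5 + P)))
p = -2678/35 (p = ((2*(75 + 14*2)/(5*(5 + 2)))*(-13))*1 = (((⅖)*(75 + 28)/7)*(-13))*1 = (((⅖)*(⅐)*103)*(-13))*1 = ((206/35)*(-13))*1 = -2678/35*1 = -2678/35 ≈ -76.514)
n(G, v) = -2678/35
-n(-2863, -728) = -1*(-2678/35) = 2678/35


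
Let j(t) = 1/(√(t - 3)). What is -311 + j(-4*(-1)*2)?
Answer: -311 + √5/5 ≈ -310.55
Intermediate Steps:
j(t) = (-3 + t)^(-½) (j(t) = 1/(√(-3 + t)) = (-3 + t)^(-½))
-311 + j(-4*(-1)*2) = -311 + (-3 - 4*(-1)*2)^(-½) = -311 + (-3 + 4*2)^(-½) = -311 + (-3 + 8)^(-½) = -311 + 5^(-½) = -311 + √5/5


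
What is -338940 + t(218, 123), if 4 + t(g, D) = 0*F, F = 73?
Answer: -338944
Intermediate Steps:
t(g, D) = -4 (t(g, D) = -4 + 0*73 = -4 + 0 = -4)
-338940 + t(218, 123) = -338940 - 4 = -338944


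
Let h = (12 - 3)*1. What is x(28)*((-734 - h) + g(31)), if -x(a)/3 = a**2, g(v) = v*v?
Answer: -512736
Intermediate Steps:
g(v) = v**2
x(a) = -3*a**2
h = 9 (h = 9*1 = 9)
x(28)*((-734 - h) + g(31)) = (-3*28**2)*((-734 - 1*9) + 31**2) = (-3*784)*((-734 - 9) + 961) = -2352*(-743 + 961) = -2352*218 = -512736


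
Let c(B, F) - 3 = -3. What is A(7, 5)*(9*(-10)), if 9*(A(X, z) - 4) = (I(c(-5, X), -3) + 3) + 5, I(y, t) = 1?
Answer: -450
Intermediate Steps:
c(B, F) = 0 (c(B, F) = 3 - 3 = 0)
A(X, z) = 5 (A(X, z) = 4 + ((1 + 3) + 5)/9 = 4 + (4 + 5)/9 = 4 + (1/9)*9 = 4 + 1 = 5)
A(7, 5)*(9*(-10)) = 5*(9*(-10)) = 5*(-90) = -450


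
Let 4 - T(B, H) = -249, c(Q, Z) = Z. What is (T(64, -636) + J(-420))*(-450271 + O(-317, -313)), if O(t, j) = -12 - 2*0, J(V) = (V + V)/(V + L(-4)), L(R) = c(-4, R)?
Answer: -6085124462/53 ≈ -1.1481e+8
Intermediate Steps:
L(R) = R
T(B, H) = 253 (T(B, H) = 4 - 1*(-249) = 4 + 249 = 253)
J(V) = 2*V/(-4 + V) (J(V) = (V + V)/(V - 4) = (2*V)/(-4 + V) = 2*V/(-4 + V))
O(t, j) = -12 (O(t, j) = -12 + 0 = -12)
(T(64, -636) + J(-420))*(-450271 + O(-317, -313)) = (253 + 2*(-420)/(-4 - 420))*(-450271 - 12) = (253 + 2*(-420)/(-424))*(-450283) = (253 + 2*(-420)*(-1/424))*(-450283) = (253 + 105/53)*(-450283) = (13514/53)*(-450283) = -6085124462/53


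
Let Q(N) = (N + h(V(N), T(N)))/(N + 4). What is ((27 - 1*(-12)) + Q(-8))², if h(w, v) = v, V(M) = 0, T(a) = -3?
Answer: 27889/16 ≈ 1743.1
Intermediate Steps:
Q(N) = (-3 + N)/(4 + N) (Q(N) = (N - 3)/(N + 4) = (-3 + N)/(4 + N))
((27 - 1*(-12)) + Q(-8))² = ((27 - 1*(-12)) + (-3 - 8)/(4 - 8))² = ((27 + 12) - 11/(-4))² = (39 - ¼*(-11))² = (39 + 11/4)² = (167/4)² = 27889/16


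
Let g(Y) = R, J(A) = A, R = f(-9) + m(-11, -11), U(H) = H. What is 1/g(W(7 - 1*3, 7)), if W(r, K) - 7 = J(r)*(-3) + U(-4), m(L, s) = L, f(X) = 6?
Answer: -⅕ ≈ -0.20000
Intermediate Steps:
R = -5 (R = 6 - 11 = -5)
W(r, K) = 3 - 3*r (W(r, K) = 7 + (r*(-3) - 4) = 7 + (-3*r - 4) = 7 + (-4 - 3*r) = 3 - 3*r)
g(Y) = -5
1/g(W(7 - 1*3, 7)) = 1/(-5) = -⅕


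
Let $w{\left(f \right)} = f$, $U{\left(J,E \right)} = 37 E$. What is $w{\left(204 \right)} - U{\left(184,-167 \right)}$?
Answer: $6383$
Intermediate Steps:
$w{\left(204 \right)} - U{\left(184,-167 \right)} = 204 - 37 \left(-167\right) = 204 - -6179 = 204 + 6179 = 6383$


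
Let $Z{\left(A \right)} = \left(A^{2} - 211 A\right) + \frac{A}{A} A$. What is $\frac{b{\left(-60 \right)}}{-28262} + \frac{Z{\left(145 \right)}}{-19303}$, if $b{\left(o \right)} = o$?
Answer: $\frac{133763765}{272770693} \approx 0.49039$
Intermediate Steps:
$Z{\left(A \right)} = A^{2} - 210 A$ ($Z{\left(A \right)} = \left(A^{2} - 211 A\right) + 1 A = \left(A^{2} - 211 A\right) + A = A^{2} - 210 A$)
$\frac{b{\left(-60 \right)}}{-28262} + \frac{Z{\left(145 \right)}}{-19303} = - \frac{60}{-28262} + \frac{145 \left(-210 + 145\right)}{-19303} = \left(-60\right) \left(- \frac{1}{28262}\right) + 145 \left(-65\right) \left(- \frac{1}{19303}\right) = \frac{30}{14131} - - \frac{9425}{19303} = \frac{30}{14131} + \frac{9425}{19303} = \frac{133763765}{272770693}$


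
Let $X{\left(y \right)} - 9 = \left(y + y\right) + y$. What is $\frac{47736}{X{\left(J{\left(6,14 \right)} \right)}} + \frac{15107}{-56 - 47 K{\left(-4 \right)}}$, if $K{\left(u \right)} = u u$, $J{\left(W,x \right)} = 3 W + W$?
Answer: $\frac{1383223}{2424} \approx 570.64$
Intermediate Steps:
$J{\left(W,x \right)} = 4 W$
$X{\left(y \right)} = 9 + 3 y$ ($X{\left(y \right)} = 9 + \left(\left(y + y\right) + y\right) = 9 + \left(2 y + y\right) = 9 + 3 y$)
$K{\left(u \right)} = u^{2}$
$\frac{47736}{X{\left(J{\left(6,14 \right)} \right)}} + \frac{15107}{-56 - 47 K{\left(-4 \right)}} = \frac{47736}{9 + 3 \cdot 4 \cdot 6} + \frac{15107}{-56 - 47 \left(-4\right)^{2}} = \frac{47736}{9 + 3 \cdot 24} + \frac{15107}{-56 - 752} = \frac{47736}{9 + 72} + \frac{15107}{-56 - 752} = \frac{47736}{81} + \frac{15107}{-808} = 47736 \cdot \frac{1}{81} + 15107 \left(- \frac{1}{808}\right) = \frac{1768}{3} - \frac{15107}{808} = \frac{1383223}{2424}$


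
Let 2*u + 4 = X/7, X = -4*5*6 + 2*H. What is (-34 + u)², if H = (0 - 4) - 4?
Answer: 102400/49 ≈ 2089.8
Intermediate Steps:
H = -8 (H = -4 - 4 = -8)
X = -136 (X = -4*5*6 + 2*(-8) = -20*6 - 16 = -120 - 16 = -136)
u = -82/7 (u = -2 + (-136/7)/2 = -2 + (-136*⅐)/2 = -2 + (½)*(-136/7) = -2 - 68/7 = -82/7 ≈ -11.714)
(-34 + u)² = (-34 - 82/7)² = (-320/7)² = 102400/49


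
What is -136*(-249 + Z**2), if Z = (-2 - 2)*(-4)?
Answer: -952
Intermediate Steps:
Z = 16 (Z = -4*(-4) = 16)
-136*(-249 + Z**2) = -136*(-249 + 16**2) = -136*(-249 + 256) = -136*7 = -952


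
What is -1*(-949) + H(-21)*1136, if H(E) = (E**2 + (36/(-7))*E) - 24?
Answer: 597349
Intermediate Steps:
H(E) = -24 + E**2 - 36*E/7 (H(E) = (E**2 + (36*(-1/7))*E) - 24 = (E**2 - 36*E/7) - 24 = -24 + E**2 - 36*E/7)
-1*(-949) + H(-21)*1136 = -1*(-949) + (-24 + (-21)**2 - 36/7*(-21))*1136 = 949 + (-24 + 441 + 108)*1136 = 949 + 525*1136 = 949 + 596400 = 597349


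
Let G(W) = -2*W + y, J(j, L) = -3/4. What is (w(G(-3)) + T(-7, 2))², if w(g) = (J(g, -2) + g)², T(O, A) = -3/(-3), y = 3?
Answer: 1221025/256 ≈ 4769.6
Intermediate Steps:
J(j, L) = -¾ (J(j, L) = -3*¼ = -¾)
T(O, A) = 1 (T(O, A) = -3*(-⅓) = 1)
G(W) = 3 - 2*W (G(W) = -2*W + 3 = 3 - 2*W)
w(g) = (-¾ + g)²
(w(G(-3)) + T(-7, 2))² = ((-3 + 4*(3 - 2*(-3)))²/16 + 1)² = ((-3 + 4*(3 + 6))²/16 + 1)² = ((-3 + 4*9)²/16 + 1)² = ((-3 + 36)²/16 + 1)² = ((1/16)*33² + 1)² = ((1/16)*1089 + 1)² = (1089/16 + 1)² = (1105/16)² = 1221025/256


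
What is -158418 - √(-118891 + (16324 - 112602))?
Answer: -158418 - I*√215169 ≈ -1.5842e+5 - 463.86*I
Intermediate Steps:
-158418 - √(-118891 + (16324 - 112602)) = -158418 - √(-118891 - 96278) = -158418 - √(-215169) = -158418 - I*√215169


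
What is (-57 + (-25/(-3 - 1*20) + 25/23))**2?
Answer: 1590121/529 ≈ 3005.9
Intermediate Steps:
(-57 + (-25/(-3 - 1*20) + 25/23))**2 = (-57 + (-25/(-3 - 20) + 25*(1/23)))**2 = (-57 + (-25/(-23) + 25/23))**2 = (-57 + (-25*(-1/23) + 25/23))**2 = (-57 + (25/23 + 25/23))**2 = (-57 + 50/23)**2 = (-1261/23)**2 = 1590121/529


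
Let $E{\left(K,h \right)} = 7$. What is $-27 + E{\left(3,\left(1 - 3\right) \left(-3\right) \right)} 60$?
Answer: $393$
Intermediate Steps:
$-27 + E{\left(3,\left(1 - 3\right) \left(-3\right) \right)} 60 = -27 + 7 \cdot 60 = -27 + 420 = 393$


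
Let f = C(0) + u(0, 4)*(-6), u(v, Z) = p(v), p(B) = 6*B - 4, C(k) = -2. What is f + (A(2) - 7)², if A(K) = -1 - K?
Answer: 122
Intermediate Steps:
p(B) = -4 + 6*B
u(v, Z) = -4 + 6*v
f = 22 (f = -2 + (-4 + 6*0)*(-6) = -2 + (-4 + 0)*(-6) = -2 - 4*(-6) = -2 + 24 = 22)
f + (A(2) - 7)² = 22 + ((-1 - 1*2) - 7)² = 22 + ((-1 - 2) - 7)² = 22 + (-3 - 7)² = 22 + (-10)² = 22 + 100 = 122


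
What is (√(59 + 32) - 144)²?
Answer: (144 - √91)² ≈ 18080.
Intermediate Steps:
(√(59 + 32) - 144)² = (√91 - 144)² = (-144 + √91)²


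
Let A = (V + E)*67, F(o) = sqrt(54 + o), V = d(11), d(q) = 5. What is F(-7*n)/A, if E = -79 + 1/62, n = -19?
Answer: -62*sqrt(187)/307329 ≈ -0.0027587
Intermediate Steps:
V = 5
E = -4897/62 (E = -79 + 1/62 = -4897/62 ≈ -78.984)
A = -307329/62 (A = (5 - 4897/62)*67 = -4587/62*67 = -307329/62 ≈ -4956.9)
F(-7*n)/A = sqrt(54 - 7*(-19))/(-307329/62) = sqrt(54 + 133)*(-62/307329) = sqrt(187)*(-62/307329) = -62*sqrt(187)/307329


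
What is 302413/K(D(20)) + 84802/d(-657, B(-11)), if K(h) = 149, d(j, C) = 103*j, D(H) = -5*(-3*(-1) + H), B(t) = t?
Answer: 20451954625/10082979 ≈ 2028.4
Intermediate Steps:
D(H) = -15 - 5*H (D(H) = -5*(3 + H) = -15 - 5*H)
302413/K(D(20)) + 84802/d(-657, B(-11)) = 302413/149 + 84802/((103*(-657))) = 302413*(1/149) + 84802/(-67671) = 302413/149 + 84802*(-1/67671) = 302413/149 - 84802/67671 = 20451954625/10082979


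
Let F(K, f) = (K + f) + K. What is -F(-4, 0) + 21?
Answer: 29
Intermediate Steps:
F(K, f) = f + 2*K
-F(-4, 0) + 21 = -(0 + 2*(-4)) + 21 = -(0 - 8) + 21 = -1*(-8) + 21 = 8 + 21 = 29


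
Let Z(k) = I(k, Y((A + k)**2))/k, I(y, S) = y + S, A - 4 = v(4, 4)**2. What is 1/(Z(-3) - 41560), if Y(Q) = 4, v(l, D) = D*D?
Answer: -3/124681 ≈ -2.4061e-5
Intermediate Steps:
v(l, D) = D**2
A = 260 (A = 4 + (4**2)**2 = 4 + 16**2 = 4 + 256 = 260)
I(y, S) = S + y
Z(k) = (4 + k)/k
1/(Z(-3) - 41560) = 1/((4 - 3)/(-3) - 41560) = 1/(-1/3*1 - 41560) = 1/(-1/3 - 41560) = 1/(-124681/3) = -3/124681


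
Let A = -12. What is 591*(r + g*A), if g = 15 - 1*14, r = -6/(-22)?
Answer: -76239/11 ≈ -6930.8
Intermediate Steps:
r = 3/11 (r = -6*(-1/22) = 3/11 ≈ 0.27273)
g = 1 (g = 15 - 14 = 1)
591*(r + g*A) = 591*(3/11 + 1*(-12)) = 591*(3/11 - 12) = 591*(-129/11) = -76239/11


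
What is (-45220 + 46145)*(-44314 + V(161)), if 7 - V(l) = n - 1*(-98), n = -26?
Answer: -41050575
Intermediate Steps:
V(l) = -65 (V(l) = 7 - (-26 - 1*(-98)) = 7 - (-26 + 98) = 7 - 1*72 = 7 - 72 = -65)
(-45220 + 46145)*(-44314 + V(161)) = (-45220 + 46145)*(-44314 - 65) = 925*(-44379) = -41050575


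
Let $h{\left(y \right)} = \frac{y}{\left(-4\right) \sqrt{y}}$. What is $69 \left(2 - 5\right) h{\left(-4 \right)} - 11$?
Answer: $-11 + \frac{207 i}{2} \approx -11.0 + 103.5 i$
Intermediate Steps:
$h{\left(y \right)} = - \frac{\sqrt{y}}{4}$ ($h{\left(y \right)} = y \left(- \frac{1}{4 \sqrt{y}}\right) = - \frac{\sqrt{y}}{4}$)
$69 \left(2 - 5\right) h{\left(-4 \right)} - 11 = 69 \left(2 - 5\right) \left(- \frac{\sqrt{-4}}{4}\right) - 11 = 69 \left(- 3 \left(- \frac{2 i}{4}\right)\right) - 11 = 69 \left(- 3 \left(- \frac{i}{2}\right)\right) - 11 = 69 \frac{3 i}{2} - 11 = \frac{207 i}{2} - 11 = -11 + \frac{207 i}{2}$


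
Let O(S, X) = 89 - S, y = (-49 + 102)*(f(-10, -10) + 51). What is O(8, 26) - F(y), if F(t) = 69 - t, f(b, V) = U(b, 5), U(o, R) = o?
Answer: 2185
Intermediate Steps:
f(b, V) = b
y = 2173 (y = (-49 + 102)*(-10 + 51) = 53*41 = 2173)
O(8, 26) - F(y) = (89 - 1*8) - (69 - 1*2173) = (89 - 8) - (69 - 2173) = 81 - 1*(-2104) = 81 + 2104 = 2185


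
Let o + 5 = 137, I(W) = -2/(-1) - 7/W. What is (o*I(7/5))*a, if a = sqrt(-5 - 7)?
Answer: -792*I*sqrt(3) ≈ -1371.8*I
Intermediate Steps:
I(W) = 2 - 7/W (I(W) = -2*(-1) - 7/W = 2 - 7/W)
o = 132 (o = -5 + 137 = 132)
a = 2*I*sqrt(3) (a = sqrt(-12) = 2*I*sqrt(3) ≈ 3.4641*I)
(o*I(7/5))*a = (132*(2 - 7/(7/5)))*(2*I*sqrt(3)) = (132*(2 - 7/(7*(1/5))))*(2*I*sqrt(3)) = (132*(2 - 7/7/5))*(2*I*sqrt(3)) = (132*(2 - 7*5/7))*(2*I*sqrt(3)) = (132*(2 - 5))*(2*I*sqrt(3)) = (132*(-3))*(2*I*sqrt(3)) = -792*I*sqrt(3)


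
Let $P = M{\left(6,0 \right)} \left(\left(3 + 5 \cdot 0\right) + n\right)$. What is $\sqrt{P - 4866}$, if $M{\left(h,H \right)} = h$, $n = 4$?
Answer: $6 i \sqrt{134} \approx 69.455 i$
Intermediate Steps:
$P = 42$ ($P = 6 \left(\left(3 + 5 \cdot 0\right) + 4\right) = 6 \left(\left(3 + 0\right) + 4\right) = 6 \left(3 + 4\right) = 6 \cdot 7 = 42$)
$\sqrt{P - 4866} = \sqrt{42 - 4866} = \sqrt{-4824} = 6 i \sqrt{134}$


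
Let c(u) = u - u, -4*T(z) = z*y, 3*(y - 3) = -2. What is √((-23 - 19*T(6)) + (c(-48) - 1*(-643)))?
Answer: √2746/2 ≈ 26.201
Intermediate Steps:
y = 7/3 (y = 3 + (⅓)*(-2) = 3 - ⅔ = 7/3 ≈ 2.3333)
T(z) = -7*z/12 (T(z) = -z*7/(4*3) = -7*z/12)
c(u) = 0
√((-23 - 19*T(6)) + (c(-48) - 1*(-643))) = √((-23 - (-133)*6/12) + (0 - 1*(-643))) = √((-23 - 19*(-7/2)) + (0 + 643)) = √((-23 + 133/2) + 643) = √(87/2 + 643) = √(1373/2) = √2746/2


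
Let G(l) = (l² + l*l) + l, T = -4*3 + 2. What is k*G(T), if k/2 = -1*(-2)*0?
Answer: 0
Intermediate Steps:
T = -10 (T = -12 + 2 = -10)
k = 0 (k = 2*(-1*(-2)*0) = 2*(2*0) = 2*0 = 0)
G(l) = l + 2*l² (G(l) = (l² + l²) + l = 2*l² + l = l + 2*l²)
k*G(T) = 0*(-10*(1 + 2*(-10))) = 0*(-10*(1 - 20)) = 0*(-10*(-19)) = 0*190 = 0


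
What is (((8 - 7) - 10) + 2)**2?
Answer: 49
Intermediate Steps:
(((8 - 7) - 10) + 2)**2 = ((1 - 10) + 2)**2 = (-9 + 2)**2 = (-7)**2 = 49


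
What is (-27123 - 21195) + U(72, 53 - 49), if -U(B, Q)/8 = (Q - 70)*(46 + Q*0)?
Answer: -24030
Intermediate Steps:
U(B, Q) = 25760 - 368*Q (U(B, Q) = -8*(Q - 70)*(46 + Q*0) = -8*(-70 + Q)*(46 + 0) = -8*(-70 + Q)*46 = -8*(-3220 + 46*Q) = 25760 - 368*Q)
(-27123 - 21195) + U(72, 53 - 49) = (-27123 - 21195) + (25760 - 368*(53 - 49)) = -48318 + (25760 - 368*4) = -48318 + (25760 - 1472) = -48318 + 24288 = -24030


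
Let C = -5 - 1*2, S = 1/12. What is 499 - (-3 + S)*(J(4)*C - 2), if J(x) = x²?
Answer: 333/2 ≈ 166.50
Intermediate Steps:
S = 1/12 ≈ 0.083333
C = -7 (C = -5 - 2 = -7)
499 - (-3 + S)*(J(4)*C - 2) = 499 - (-3 + 1/12)*(4²*(-7) - 2) = 499 - (-35)*(16*(-7) - 2)/12 = 499 - (-35)*(-112 - 2)/12 = 499 - (-35)*(-114)/12 = 499 - 1*665/2 = 499 - 665/2 = 333/2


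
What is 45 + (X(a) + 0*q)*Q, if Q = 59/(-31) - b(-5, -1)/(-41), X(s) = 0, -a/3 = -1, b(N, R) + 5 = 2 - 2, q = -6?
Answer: 45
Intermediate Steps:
b(N, R) = -5 (b(N, R) = -5 + (2 - 2) = -5 + 0 = -5)
a = 3 (a = -3*(-1) = 3)
Q = -2574/1271 (Q = 59/(-31) - 1*(-5)/(-41) = 59*(-1/31) + 5*(-1/41) = -59/31 - 5/41 = -2574/1271 ≈ -2.0252)
45 + (X(a) + 0*q)*Q = 45 + (0 + 0*(-6))*(-2574/1271) = 45 + (0 + 0)*(-2574/1271) = 45 + 0*(-2574/1271) = 45 + 0 = 45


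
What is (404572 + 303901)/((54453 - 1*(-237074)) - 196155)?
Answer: 708473/95372 ≈ 7.4285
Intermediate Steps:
(404572 + 303901)/((54453 - 1*(-237074)) - 196155) = 708473/((54453 + 237074) - 196155) = 708473/(291527 - 196155) = 708473/95372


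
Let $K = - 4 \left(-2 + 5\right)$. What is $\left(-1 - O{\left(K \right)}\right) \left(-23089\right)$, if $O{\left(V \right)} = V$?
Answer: $-253979$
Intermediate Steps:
$K = -12$ ($K = \left(-4\right) 3 = -12$)
$\left(-1 - O{\left(K \right)}\right) \left(-23089\right) = \left(-1 - -12\right) \left(-23089\right) = \left(-1 + 12\right) \left(-23089\right) = 11 \left(-23089\right) = -253979$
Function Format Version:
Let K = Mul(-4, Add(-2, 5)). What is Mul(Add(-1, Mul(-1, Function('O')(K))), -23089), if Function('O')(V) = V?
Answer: -253979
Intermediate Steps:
K = -12 (K = Mul(-4, 3) = -12)
Mul(Add(-1, Mul(-1, Function('O')(K))), -23089) = Mul(Add(-1, Mul(-1, -12)), -23089) = Mul(Add(-1, 12), -23089) = Mul(11, -23089) = -253979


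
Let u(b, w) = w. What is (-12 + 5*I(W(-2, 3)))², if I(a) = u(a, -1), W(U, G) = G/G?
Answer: 289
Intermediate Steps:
W(U, G) = 1
I(a) = -1
(-12 + 5*I(W(-2, 3)))² = (-12 + 5*(-1))² = (-12 - 5)² = (-17)² = 289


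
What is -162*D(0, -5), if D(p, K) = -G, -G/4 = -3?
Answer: 1944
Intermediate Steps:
G = 12 (G = -4*(-3) = 12)
D(p, K) = -12 (D(p, K) = -1*12 = -12)
-162*D(0, -5) = -162*(-12) = 1944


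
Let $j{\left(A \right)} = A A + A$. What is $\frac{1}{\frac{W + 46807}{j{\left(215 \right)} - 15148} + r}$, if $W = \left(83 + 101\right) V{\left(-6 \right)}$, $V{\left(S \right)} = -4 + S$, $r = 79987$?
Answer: $\frac{31292}{2502998171} \approx 1.2502 \cdot 10^{-5}$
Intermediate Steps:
$j{\left(A \right)} = A + A^{2}$ ($j{\left(A \right)} = A^{2} + A = A + A^{2}$)
$W = -1840$ ($W = \left(83 + 101\right) \left(-4 - 6\right) = 184 \left(-10\right) = -1840$)
$\frac{1}{\frac{W + 46807}{j{\left(215 \right)} - 15148} + r} = \frac{1}{\frac{-1840 + 46807}{215 \left(1 + 215\right) - 15148} + 79987} = \frac{1}{\frac{44967}{215 \cdot 216 - 15148} + 79987} = \frac{1}{\frac{44967}{46440 - 15148} + 79987} = \frac{1}{\frac{44967}{31292} + 79987} = \frac{1}{\frac{2502998171}{31292}} = \frac{31292}{2502998171}$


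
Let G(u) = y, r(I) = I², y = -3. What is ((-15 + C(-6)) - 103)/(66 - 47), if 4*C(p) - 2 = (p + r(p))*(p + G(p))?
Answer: -185/19 ≈ -9.7368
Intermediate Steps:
G(u) = -3
C(p) = ½ + (-3 + p)*(p + p²)/4 (C(p) = ½ + ((p + p²)*(p - 3))/4 = ½ + ((p + p²)*(-3 + p))/4 = ½ + ((-3 + p)*(p + p²))/4 = ½ + (-3 + p)*(p + p²)/4)
((-15 + C(-6)) - 103)/(66 - 47) = ((-15 + (½ - ¾*(-6) - ½*(-6)² + (¼)*(-6)³)) - 103)/(66 - 47) = ((-15 + (½ + 9/2 - ½*36 + (¼)*(-216))) - 103)/19 = ((-15 + (½ + 9/2 - 18 - 54)) - 103)/19 = ((-15 - 67) - 103)/19 = (-82 - 103)/19 = (1/19)*(-185) = -185/19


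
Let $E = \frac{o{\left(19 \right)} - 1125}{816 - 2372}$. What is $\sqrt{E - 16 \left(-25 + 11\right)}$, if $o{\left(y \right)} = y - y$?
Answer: $\frac{23 \sqrt{257129}}{778} \approx 14.991$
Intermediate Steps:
$o{\left(y \right)} = 0$
$E = \frac{1125}{1556}$ ($E = \frac{0 - 1125}{816 - 2372} = - \frac{1125}{-1556} = \left(-1125\right) \left(- \frac{1}{1556}\right) = \frac{1125}{1556} \approx 0.72301$)
$\sqrt{E - 16 \left(-25 + 11\right)} = \sqrt{\frac{1125}{1556} - 16 \left(-25 + 11\right)} = \sqrt{\frac{1125}{1556} - -224} = \sqrt{\frac{1125}{1556} + 224} = \sqrt{\frac{349669}{1556}} = \frac{23 \sqrt{257129}}{778}$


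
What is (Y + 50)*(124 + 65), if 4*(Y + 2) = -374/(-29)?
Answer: 561519/58 ≈ 9681.4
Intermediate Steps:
Y = 71/58 (Y = -2 + (-374/(-29))/4 = -2 + (-374*(-1/29))/4 = -2 + (¼)*(374/29) = -2 + 187/58 = 71/58 ≈ 1.2241)
(Y + 50)*(124 + 65) = (71/58 + 50)*(124 + 65) = (2971/58)*189 = 561519/58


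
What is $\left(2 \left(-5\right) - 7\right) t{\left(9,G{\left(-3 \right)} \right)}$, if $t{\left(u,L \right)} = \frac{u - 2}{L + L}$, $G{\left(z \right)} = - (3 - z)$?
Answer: $\frac{119}{12} \approx 9.9167$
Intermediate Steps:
$G{\left(z \right)} = -3 + z$
$t{\left(u,L \right)} = \frac{-2 + u}{2 L}$
$\left(2 \left(-5\right) - 7\right) t{\left(9,G{\left(-3 \right)} \right)} = \left(2 \left(-5\right) - 7\right) \frac{-2 + 9}{2 \left(-3 - 3\right)} = \left(-10 - 7\right) \frac{1}{2} \frac{1}{-6} \cdot 7 = - 17 \cdot \frac{1}{2} \left(- \frac{1}{6}\right) 7 = \left(-17\right) \left(- \frac{7}{12}\right) = \frac{119}{12}$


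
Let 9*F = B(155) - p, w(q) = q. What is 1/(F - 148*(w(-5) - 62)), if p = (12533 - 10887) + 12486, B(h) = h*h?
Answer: 9/99137 ≈ 9.0783e-5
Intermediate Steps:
B(h) = h²
p = 14132 (p = 1646 + 12486 = 14132)
F = 9893/9 (F = (155² - 1*14132)/9 = (24025 - 14132)/9 = (⅑)*9893 = 9893/9 ≈ 1099.2)
1/(F - 148*(w(-5) - 62)) = 1/(9893/9 - 148*(-5 - 62)) = 1/(9893/9 - 148*(-67)) = 1/(9893/9 + 9916) = 1/(99137/9) = 9/99137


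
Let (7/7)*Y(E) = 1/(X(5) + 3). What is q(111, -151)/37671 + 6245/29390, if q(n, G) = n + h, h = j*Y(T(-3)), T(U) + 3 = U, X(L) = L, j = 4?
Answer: 23853238/110715069 ≈ 0.21545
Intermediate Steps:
T(U) = -3 + U
Y(E) = 1/8 (Y(E) = 1/(5 + 3) = 1/8)
h = 1/2 (h = 4*(1/8) = 1/2 ≈ 0.50000)
q(n, G) = 1/2 + n (q(n, G) = n + 1/2 = 1/2 + n)
q(111, -151)/37671 + 6245/29390 = (1/2 + 111)/37671 + 6245/29390 = (223/2)*(1/37671) + 6245*(1/29390) = 223/75342 + 1249/5878 = 23853238/110715069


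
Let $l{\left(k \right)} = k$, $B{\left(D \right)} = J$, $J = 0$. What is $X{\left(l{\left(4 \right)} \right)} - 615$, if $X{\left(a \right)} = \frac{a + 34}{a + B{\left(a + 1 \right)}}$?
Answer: $- \frac{1211}{2} \approx -605.5$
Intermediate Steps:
$B{\left(D \right)} = 0$
$X{\left(a \right)} = \frac{34 + a}{a}$ ($X{\left(a \right)} = \frac{a + 34}{a + 0} = \frac{34 + a}{a}$)
$X{\left(l{\left(4 \right)} \right)} - 615 = \frac{34 + 4}{4} - 615 = \frac{1}{4} \cdot 38 - 615 = \frac{19}{2} - 615 = - \frac{1211}{2}$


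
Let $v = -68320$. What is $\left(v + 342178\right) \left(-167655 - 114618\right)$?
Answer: $-77302719234$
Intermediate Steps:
$\left(v + 342178\right) \left(-167655 - 114618\right) = \left(-68320 + 342178\right) \left(-167655 - 114618\right) = 273858 \left(-282273\right) = -77302719234$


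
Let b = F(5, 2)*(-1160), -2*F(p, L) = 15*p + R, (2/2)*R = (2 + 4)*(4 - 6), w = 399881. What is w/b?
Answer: 13789/1260 ≈ 10.944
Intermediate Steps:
R = -12 (R = (2 + 4)*(4 - 6) = 6*(-2) = -12)
F(p, L) = 6 - 15*p/2 (F(p, L) = -(15*p - 12)/2 = -(-12 + 15*p)/2 = 6 - 15*p/2)
b = 36540 (b = (6 - 15/2*5)*(-1160) = (6 - 75/2)*(-1160) = -63/2*(-1160) = 36540)
w/b = 399881/36540 = 399881*(1/36540) = 13789/1260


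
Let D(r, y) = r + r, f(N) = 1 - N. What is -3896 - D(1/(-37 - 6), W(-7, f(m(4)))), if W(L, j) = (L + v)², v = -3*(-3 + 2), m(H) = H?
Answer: -167526/43 ≈ -3896.0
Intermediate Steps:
v = 3 (v = -3*(-1) = 3)
W(L, j) = (3 + L)² (W(L, j) = (L + 3)² = (3 + L)²)
D(r, y) = 2*r
-3896 - D(1/(-37 - 6), W(-7, f(m(4)))) = -3896 - 2/(-37 - 6) = -3896 - 2/(-43) = -3896 - 2*(-1)/43 = -3896 - 1*(-2/43) = -3896 + 2/43 = -167526/43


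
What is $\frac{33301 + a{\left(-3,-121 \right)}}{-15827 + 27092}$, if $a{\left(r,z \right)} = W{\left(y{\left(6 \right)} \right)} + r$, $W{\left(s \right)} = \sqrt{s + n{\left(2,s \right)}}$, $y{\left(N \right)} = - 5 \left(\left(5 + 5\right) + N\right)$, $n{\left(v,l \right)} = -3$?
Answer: $\frac{33298}{11265} + \frac{i \sqrt{83}}{11265} \approx 2.9559 + 0.00080874 i$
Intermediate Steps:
$y{\left(N \right)} = -50 - 5 N$ ($y{\left(N \right)} = - 5 \left(10 + N\right) = -50 - 5 N$)
$W{\left(s \right)} = \sqrt{-3 + s}$ ($W{\left(s \right)} = \sqrt{s - 3} = \sqrt{-3 + s}$)
$a{\left(r,z \right)} = r + i \sqrt{83}$ ($a{\left(r,z \right)} = \sqrt{-3 - 80} + r = \sqrt{-83} + r = i \sqrt{83} + r = r + i \sqrt{83}$)
$\frac{33301 + a{\left(-3,-121 \right)}}{-15827 + 27092} = \frac{33301 - \left(3 - i \sqrt{83}\right)}{-15827 + 27092} = \frac{33298 + i \sqrt{83}}{11265} = \left(33298 + i \sqrt{83}\right) \frac{1}{11265} = \frac{33298}{11265} + \frac{i \sqrt{83}}{11265}$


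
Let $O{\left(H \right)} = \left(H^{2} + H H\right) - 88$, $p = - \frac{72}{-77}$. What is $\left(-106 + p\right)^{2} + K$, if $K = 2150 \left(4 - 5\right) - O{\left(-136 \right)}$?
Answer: $- \frac{166103066}{5929} \approx -28015.0$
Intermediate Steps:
$p = \frac{72}{77}$ ($p = \left(-72\right) \left(- \frac{1}{77}\right) = \frac{72}{77} \approx 0.93507$)
$O{\left(H \right)} = -88 + 2 H^{2}$ ($O{\left(H \right)} = \left(H^{2} + H^{2}\right) - 88 = 2 H^{2} - 88 = -88 + 2 H^{2}$)
$K = -39054$ ($K = 2150 \left(4 - 5\right) - \left(-88 + 2 \left(-136\right)^{2}\right) = 2150 \left(4 - 5\right) - \left(-88 + 2 \cdot 18496\right) = 2150 \left(-1\right) - \left(-88 + 36992\right) = -2150 - 36904 = -39054$)
$\left(-106 + p\right)^{2} + K = \left(-106 + \frac{72}{77}\right)^{2} - 39054 = \left(- \frac{8090}{77}\right)^{2} - 39054 = \frac{65448100}{5929} - 39054 = - \frac{166103066}{5929}$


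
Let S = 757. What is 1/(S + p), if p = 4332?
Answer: 1/5089 ≈ 0.00019650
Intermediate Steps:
1/(S + p) = 1/(757 + 4332) = 1/5089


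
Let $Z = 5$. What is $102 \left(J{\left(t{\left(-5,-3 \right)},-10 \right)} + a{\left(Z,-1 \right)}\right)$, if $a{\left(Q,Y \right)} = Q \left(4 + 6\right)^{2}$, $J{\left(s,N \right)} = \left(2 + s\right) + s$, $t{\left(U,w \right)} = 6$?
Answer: $52428$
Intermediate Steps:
$J{\left(s,N \right)} = 2 + 2 s$
$a{\left(Q,Y \right)} = 100 Q$ ($a{\left(Q,Y \right)} = Q 10^{2} = Q 100 = 100 Q$)
$102 \left(J{\left(t{\left(-5,-3 \right)},-10 \right)} + a{\left(Z,-1 \right)}\right) = 102 \left(\left(2 + 2 \cdot 6\right) + 100 \cdot 5\right) = 102 \left(\left(2 + 12\right) + 500\right) = 102 \left(14 + 500\right) = 102 \cdot 514 = 52428$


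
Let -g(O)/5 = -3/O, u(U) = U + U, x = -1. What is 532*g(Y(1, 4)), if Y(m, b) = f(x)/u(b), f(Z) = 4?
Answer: 15960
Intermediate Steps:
u(U) = 2*U
Y(m, b) = 2/b (Y(m, b) = 4/((2*b)) = 4*(1/(2*b)) = 2/b)
g(O) = 15/O (g(O) = -(-15)/O = 15/O)
532*g(Y(1, 4)) = 532*(15/((2/4))) = 532*(15/((2*(¼)))) = 532*(15/(½)) = 532*(15*2) = 532*30 = 15960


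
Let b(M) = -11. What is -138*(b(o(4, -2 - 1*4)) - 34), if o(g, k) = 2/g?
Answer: 6210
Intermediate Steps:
-138*(b(o(4, -2 - 1*4)) - 34) = -138*(-11 - 34) = -138*(-45) = 6210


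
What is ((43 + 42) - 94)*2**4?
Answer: -144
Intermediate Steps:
((43 + 42) - 94)*2**4 = (85 - 94)*16 = -9*16 = -144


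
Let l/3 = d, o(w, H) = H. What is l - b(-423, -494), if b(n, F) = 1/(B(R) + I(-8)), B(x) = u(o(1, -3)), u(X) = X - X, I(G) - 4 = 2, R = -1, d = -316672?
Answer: -5700097/6 ≈ -9.5002e+5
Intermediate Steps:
I(G) = 6 (I(G) = 4 + 2 = 6)
u(X) = 0
B(x) = 0
l = -950016 (l = 3*(-316672) = -950016)
b(n, F) = 1/6 (b(n, F) = 1/(0 + 6) = 1/6)
l - b(-423, -494) = -950016 - 1*1/6 = -950016 - 1/6 = -5700097/6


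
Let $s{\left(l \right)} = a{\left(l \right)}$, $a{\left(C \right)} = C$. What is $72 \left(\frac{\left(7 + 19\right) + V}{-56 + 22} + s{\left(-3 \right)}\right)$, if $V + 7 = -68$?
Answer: $- \frac{1908}{17} \approx -112.24$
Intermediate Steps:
$V = -75$ ($V = -7 - 68 = -75$)
$s{\left(l \right)} = l$
$72 \left(\frac{\left(7 + 19\right) + V}{-56 + 22} + s{\left(-3 \right)}\right) = 72 \left(\frac{\left(7 + 19\right) - 75}{-56 + 22} - 3\right) = 72 \left(\frac{26 - 75}{-34} - 3\right) = 72 \left(\left(-49\right) \left(- \frac{1}{34}\right) - 3\right) = 72 \left(\frac{49}{34} - 3\right) = 72 \left(- \frac{53}{34}\right) = - \frac{1908}{17}$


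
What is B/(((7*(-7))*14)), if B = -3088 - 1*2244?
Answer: 2666/343 ≈ 7.7726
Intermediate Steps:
B = -5332 (B = -3088 - 2244 = -5332)
B/(((7*(-7))*14)) = -5332/((7*(-7))*14) = -5332/((-49*14)) = -5332/(-686) = -5332*(-1/686) = 2666/343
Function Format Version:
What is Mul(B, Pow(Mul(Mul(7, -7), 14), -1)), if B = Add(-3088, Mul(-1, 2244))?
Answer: Rational(2666, 343) ≈ 7.7726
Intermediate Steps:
B = -5332 (B = Add(-3088, -2244) = -5332)
Mul(B, Pow(Mul(Mul(7, -7), 14), -1)) = Mul(-5332, Pow(Mul(Mul(7, -7), 14), -1)) = Mul(-5332, Pow(Mul(-49, 14), -1)) = Mul(-5332, Pow(-686, -1)) = Mul(-5332, Rational(-1, 686)) = Rational(2666, 343)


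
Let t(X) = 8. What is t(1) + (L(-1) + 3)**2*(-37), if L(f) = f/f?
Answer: -584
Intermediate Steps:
L(f) = 1
t(1) + (L(-1) + 3)**2*(-37) = 8 + (1 + 3)**2*(-37) = 8 + 4**2*(-37) = 8 + 16*(-37) = 8 - 592 = -584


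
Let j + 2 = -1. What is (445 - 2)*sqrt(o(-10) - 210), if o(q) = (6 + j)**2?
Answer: 443*I*sqrt(201) ≈ 6280.6*I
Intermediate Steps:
j = -3 (j = -2 - 1 = -3)
o(q) = 9 (o(q) = (6 - 3)**2 = 3**2 = 9)
(445 - 2)*sqrt(o(-10) - 210) = (445 - 2)*sqrt(9 - 210) = 443*sqrt(-201) = 443*(I*sqrt(201)) = 443*I*sqrt(201)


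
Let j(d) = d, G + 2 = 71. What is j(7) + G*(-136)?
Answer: -9377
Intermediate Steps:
G = 69 (G = -2 + 71 = 69)
j(7) + G*(-136) = 7 + 69*(-136) = 7 - 9384 = -9377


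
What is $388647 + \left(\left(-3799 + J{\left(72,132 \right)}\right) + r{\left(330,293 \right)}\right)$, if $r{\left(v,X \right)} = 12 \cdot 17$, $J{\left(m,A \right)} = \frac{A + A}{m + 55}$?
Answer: $\frac{48901868}{127} \approx 3.8505 \cdot 10^{5}$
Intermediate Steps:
$J{\left(m,A \right)} = \frac{2 A}{55 + m}$
$r{\left(v,X \right)} = 204$
$388647 + \left(\left(-3799 + J{\left(72,132 \right)}\right) + r{\left(330,293 \right)}\right) = 388647 + \left(\left(-3799 + 2 \cdot 132 \frac{1}{55 + 72}\right) + 204\right) = 388647 + \left(\left(-3799 + 2 \cdot 132 \cdot \frac{1}{127}\right) + 204\right) = 388647 + \left(\left(-3799 + \frac{264}{127}\right) + 204\right) = 388647 + \left(- \frac{482209}{127} + 204\right) = 388647 - \frac{456301}{127} = \frac{48901868}{127}$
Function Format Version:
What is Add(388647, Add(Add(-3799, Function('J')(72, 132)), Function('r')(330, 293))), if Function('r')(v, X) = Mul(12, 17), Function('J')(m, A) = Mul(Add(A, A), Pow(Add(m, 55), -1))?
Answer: Rational(48901868, 127) ≈ 3.8505e+5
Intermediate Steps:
Function('J')(m, A) = Mul(2, A, Pow(Add(55, m), -1)) (Function('J')(m, A) = Mul(Mul(2, A), Pow(Add(55, m), -1)) = Mul(2, A, Pow(Add(55, m), -1)))
Function('r')(v, X) = 204
Add(388647, Add(Add(-3799, Function('J')(72, 132)), Function('r')(330, 293))) = Add(388647, Add(Add(-3799, Mul(2, 132, Pow(Add(55, 72), -1))), 204)) = Add(388647, Add(Add(-3799, Mul(2, 132, Pow(127, -1))), 204)) = Add(388647, Add(Add(-3799, Mul(2, 132, Rational(1, 127))), 204)) = Add(388647, Add(Add(-3799, Rational(264, 127)), 204)) = Add(388647, Add(Rational(-482209, 127), 204)) = Add(388647, Rational(-456301, 127)) = Rational(48901868, 127)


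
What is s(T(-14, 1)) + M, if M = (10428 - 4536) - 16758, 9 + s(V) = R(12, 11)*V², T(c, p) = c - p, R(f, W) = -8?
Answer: -12675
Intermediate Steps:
s(V) = -9 - 8*V²
M = -10866 (M = 5892 - 16758 = -10866)
s(T(-14, 1)) + M = (-9 - 8*(-14 - 1*1)²) - 10866 = (-9 - 8*(-14 - 1)²) - 10866 = (-9 - 8*(-15)²) - 10866 = (-9 - 8*225) - 10866 = (-9 - 1800) - 10866 = -1809 - 10866 = -12675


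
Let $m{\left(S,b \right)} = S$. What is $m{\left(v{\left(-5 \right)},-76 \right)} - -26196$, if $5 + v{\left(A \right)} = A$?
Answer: $26186$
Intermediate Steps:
$v{\left(A \right)} = -5 + A$
$m{\left(v{\left(-5 \right)},-76 \right)} - -26196 = \left(-5 - 5\right) - -26196 = -10 + 26196 = 26186$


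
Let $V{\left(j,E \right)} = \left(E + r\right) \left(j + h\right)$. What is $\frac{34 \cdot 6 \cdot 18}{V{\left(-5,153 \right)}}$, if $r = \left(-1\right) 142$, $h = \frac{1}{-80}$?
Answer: $- \frac{293760}{4411} \approx -66.597$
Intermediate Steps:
$h = - \frac{1}{80} \approx -0.0125$
$r = -142$
$V{\left(j,E \right)} = \left(-142 + E\right) \left(- \frac{1}{80} + j\right)$ ($V{\left(j,E \right)} = \left(E - 142\right) \left(j - \frac{1}{80}\right) = \left(-142 + E\right) \left(- \frac{1}{80} + j\right)$)
$\frac{34 \cdot 6 \cdot 18}{V{\left(-5,153 \right)}} = \frac{34 \cdot 6 \cdot 18}{\frac{71}{40} - -710 - \frac{153}{80} + 153 \left(-5\right)} = \frac{204 \cdot 18}{\frac{71}{40} + 710 - \frac{153}{80} - 765} = \frac{3672}{- \frac{4411}{80}} = 3672 \left(- \frac{80}{4411}\right) = - \frac{293760}{4411}$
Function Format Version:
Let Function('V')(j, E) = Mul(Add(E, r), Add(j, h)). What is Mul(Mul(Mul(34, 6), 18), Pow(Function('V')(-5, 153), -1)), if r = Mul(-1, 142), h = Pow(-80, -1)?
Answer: Rational(-293760, 4411) ≈ -66.597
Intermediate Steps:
h = Rational(-1, 80) ≈ -0.012500
r = -142
Function('V')(j, E) = Mul(Add(-142, E), Add(Rational(-1, 80), j)) (Function('V')(j, E) = Mul(Add(E, -142), Add(j, Rational(-1, 80))) = Mul(Add(-142, E), Add(Rational(-1, 80), j)))
Mul(Mul(Mul(34, 6), 18), Pow(Function('V')(-5, 153), -1)) = Mul(Mul(Mul(34, 6), 18), Pow(Add(Rational(71, 40), Mul(-142, -5), Mul(Rational(-1, 80), 153), Mul(153, -5)), -1)) = Mul(Mul(204, 18), Pow(Add(Rational(71, 40), 710, Rational(-153, 80), -765), -1)) = Mul(3672, Pow(Rational(-4411, 80), -1)) = Mul(3672, Rational(-80, 4411)) = Rational(-293760, 4411)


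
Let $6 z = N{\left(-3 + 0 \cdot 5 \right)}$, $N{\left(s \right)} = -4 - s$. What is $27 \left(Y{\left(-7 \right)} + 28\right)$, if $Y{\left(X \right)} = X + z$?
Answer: $\frac{1125}{2} \approx 562.5$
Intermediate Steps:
$z = - \frac{1}{6}$ ($z = \frac{-4 - \left(-3 + 0 \cdot 5\right)}{6} = \frac{-4 - \left(-3 + 0\right)}{6} = \frac{-4 - -3}{6} = \frac{-4 + 3}{6} = \frac{1}{6} \left(-1\right) = - \frac{1}{6} \approx -0.16667$)
$Y{\left(X \right)} = - \frac{1}{6} + X$ ($Y{\left(X \right)} = X - \frac{1}{6} = - \frac{1}{6} + X$)
$27 \left(Y{\left(-7 \right)} + 28\right) = 27 \left(\left(- \frac{1}{6} - 7\right) + 28\right) = 27 \left(- \frac{43}{6} + 28\right) = 27 \cdot \frac{125}{6} = \frac{1125}{2}$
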